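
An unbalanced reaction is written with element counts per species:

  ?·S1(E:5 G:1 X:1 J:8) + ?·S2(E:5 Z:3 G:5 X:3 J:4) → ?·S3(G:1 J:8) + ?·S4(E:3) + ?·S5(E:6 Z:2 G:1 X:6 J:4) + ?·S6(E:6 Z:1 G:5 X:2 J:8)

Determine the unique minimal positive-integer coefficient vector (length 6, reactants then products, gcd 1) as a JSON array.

E: 5·5+1·5 = 30 | 4·0+6·3+1·6+1·6 = 30
Z: 5·0+1·3 = 3 | 4·0+6·0+1·2+1·1 = 3
G: 5·1+1·5 = 10 | 4·1+6·0+1·1+1·5 = 10
X: 5·1+1·3 = 8 | 4·0+6·0+1·6+1·2 = 8
J: 5·8+1·4 = 44 | 4·8+6·0+1·4+1·8 = 44
gcd(5,1,4,6,1,1) = 1

Coefficients: [5, 1, 4, 6, 1, 1]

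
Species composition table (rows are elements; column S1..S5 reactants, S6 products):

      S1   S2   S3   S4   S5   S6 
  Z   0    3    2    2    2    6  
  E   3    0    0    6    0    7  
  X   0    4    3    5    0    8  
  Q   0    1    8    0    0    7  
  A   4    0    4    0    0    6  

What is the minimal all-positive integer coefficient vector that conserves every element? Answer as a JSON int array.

Z: 4·0+2·3+5·2+5·2+5·2 = 36 | 6·6 = 36
E: 4·3+2·0+5·0+5·6+5·0 = 42 | 6·7 = 42
X: 4·0+2·4+5·3+5·5+5·0 = 48 | 6·8 = 48
Q: 4·0+2·1+5·8+5·0+5·0 = 42 | 6·7 = 42
A: 4·4+2·0+5·4+5·0+5·0 = 36 | 6·6 = 36
gcd(4,2,5,5,5,6) = 1

Coefficients: [4, 2, 5, 5, 5, 6]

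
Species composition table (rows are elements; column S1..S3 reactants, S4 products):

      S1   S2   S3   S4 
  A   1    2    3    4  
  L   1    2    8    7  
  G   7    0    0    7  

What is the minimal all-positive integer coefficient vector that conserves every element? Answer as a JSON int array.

A: 5·1+3·2+3·3 = 20 | 5·4 = 20
L: 5·1+3·2+3·8 = 35 | 5·7 = 35
G: 5·7+3·0+3·0 = 35 | 5·7 = 35
gcd(5,3,3,5) = 1

Coefficients: [5, 3, 3, 5]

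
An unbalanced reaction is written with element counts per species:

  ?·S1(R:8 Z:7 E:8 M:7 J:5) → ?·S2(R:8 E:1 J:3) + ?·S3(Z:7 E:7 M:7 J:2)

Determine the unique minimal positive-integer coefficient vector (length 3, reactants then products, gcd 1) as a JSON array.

R: 1·8 = 8 | 1·8+1·0 = 8
Z: 1·7 = 7 | 1·0+1·7 = 7
E: 1·8 = 8 | 1·1+1·7 = 8
M: 1·7 = 7 | 1·0+1·7 = 7
J: 1·5 = 5 | 1·3+1·2 = 5
gcd(1,1,1) = 1

Coefficients: [1, 1, 1]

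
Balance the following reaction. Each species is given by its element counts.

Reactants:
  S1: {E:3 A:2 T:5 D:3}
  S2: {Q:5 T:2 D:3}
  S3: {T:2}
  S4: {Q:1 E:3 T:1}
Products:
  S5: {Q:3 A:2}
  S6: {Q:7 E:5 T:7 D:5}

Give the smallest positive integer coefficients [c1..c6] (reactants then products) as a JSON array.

Coefficients: [1, 4, 2, 4, 1, 3]

Q: 1·0+4·5+2·0+4·1 = 24 | 1·3+3·7 = 24
E: 1·3+4·0+2·0+4·3 = 15 | 1·0+3·5 = 15
A: 1·2+4·0+2·0+4·0 = 2 | 1·2+3·0 = 2
T: 1·5+4·2+2·2+4·1 = 21 | 1·0+3·7 = 21
D: 1·3+4·3+2·0+4·0 = 15 | 1·0+3·5 = 15
gcd(1,4,2,4,1,3) = 1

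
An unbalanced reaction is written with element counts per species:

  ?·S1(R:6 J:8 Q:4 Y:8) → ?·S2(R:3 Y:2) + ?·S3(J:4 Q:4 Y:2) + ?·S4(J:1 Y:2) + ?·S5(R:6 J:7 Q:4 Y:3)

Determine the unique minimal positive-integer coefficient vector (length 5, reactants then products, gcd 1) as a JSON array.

Coefficients: [3, 2, 1, 6, 2]

R: 3·6 = 18 | 2·3+1·0+6·0+2·6 = 18
J: 3·8 = 24 | 2·0+1·4+6·1+2·7 = 24
Q: 3·4 = 12 | 2·0+1·4+6·0+2·4 = 12
Y: 3·8 = 24 | 2·2+1·2+6·2+2·3 = 24
gcd(3,2,1,6,2) = 1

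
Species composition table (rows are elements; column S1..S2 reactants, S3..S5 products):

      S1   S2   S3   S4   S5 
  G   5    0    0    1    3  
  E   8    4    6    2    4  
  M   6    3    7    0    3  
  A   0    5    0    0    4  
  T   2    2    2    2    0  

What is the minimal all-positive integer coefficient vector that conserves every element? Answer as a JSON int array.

Coefficients: [4, 4, 3, 5, 5]

G: 4·5+4·0 = 20 | 3·0+5·1+5·3 = 20
E: 4·8+4·4 = 48 | 3·6+5·2+5·4 = 48
M: 4·6+4·3 = 36 | 3·7+5·0+5·3 = 36
A: 4·0+4·5 = 20 | 3·0+5·0+5·4 = 20
T: 4·2+4·2 = 16 | 3·2+5·2+5·0 = 16
gcd(4,4,3,5,5) = 1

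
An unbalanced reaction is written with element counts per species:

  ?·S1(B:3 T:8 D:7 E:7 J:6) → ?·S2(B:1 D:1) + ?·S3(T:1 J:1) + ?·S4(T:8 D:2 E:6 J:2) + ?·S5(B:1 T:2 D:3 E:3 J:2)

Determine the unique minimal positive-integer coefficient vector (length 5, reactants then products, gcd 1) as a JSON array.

Coefficients: [3, 4, 6, 1, 5]

B: 3·3 = 9 | 4·1+6·0+1·0+5·1 = 9
T: 3·8 = 24 | 4·0+6·1+1·8+5·2 = 24
D: 3·7 = 21 | 4·1+6·0+1·2+5·3 = 21
E: 3·7 = 21 | 4·0+6·0+1·6+5·3 = 21
J: 3·6 = 18 | 4·0+6·1+1·2+5·2 = 18
gcd(3,4,6,1,5) = 1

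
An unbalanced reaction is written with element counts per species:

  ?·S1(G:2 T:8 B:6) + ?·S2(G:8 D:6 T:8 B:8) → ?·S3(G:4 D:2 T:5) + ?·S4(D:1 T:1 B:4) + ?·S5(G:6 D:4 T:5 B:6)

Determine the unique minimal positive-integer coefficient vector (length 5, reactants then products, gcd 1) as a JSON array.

Coefficients: [1, 6, 5, 6, 5]

G: 1·2+6·8 = 50 | 5·4+6·0+5·6 = 50
D: 1·0+6·6 = 36 | 5·2+6·1+5·4 = 36
T: 1·8+6·8 = 56 | 5·5+6·1+5·5 = 56
B: 1·6+6·8 = 54 | 5·0+6·4+5·6 = 54
gcd(1,6,5,6,5) = 1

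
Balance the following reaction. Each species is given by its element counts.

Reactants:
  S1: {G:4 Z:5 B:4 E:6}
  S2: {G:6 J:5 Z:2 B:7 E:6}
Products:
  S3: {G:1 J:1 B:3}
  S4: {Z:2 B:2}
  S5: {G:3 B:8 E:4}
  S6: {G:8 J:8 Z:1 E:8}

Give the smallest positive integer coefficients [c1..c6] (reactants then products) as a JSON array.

Coefficients: [1, 5, 1, 6, 3, 3]

G: 1·4+5·6 = 34 | 1·1+6·0+3·3+3·8 = 34
J: 1·0+5·5 = 25 | 1·1+6·0+3·0+3·8 = 25
Z: 1·5+5·2 = 15 | 1·0+6·2+3·0+3·1 = 15
B: 1·4+5·7 = 39 | 1·3+6·2+3·8+3·0 = 39
E: 1·6+5·6 = 36 | 1·0+6·0+3·4+3·8 = 36
gcd(1,5,1,6,3,3) = 1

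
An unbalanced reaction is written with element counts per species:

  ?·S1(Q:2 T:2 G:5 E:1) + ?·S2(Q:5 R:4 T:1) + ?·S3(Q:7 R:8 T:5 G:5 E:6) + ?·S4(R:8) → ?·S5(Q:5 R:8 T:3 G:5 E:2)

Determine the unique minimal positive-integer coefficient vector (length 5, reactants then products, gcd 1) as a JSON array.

Q: 4·2+2·5+1·7+3·0 = 25 | 5·5 = 25
R: 4·0+2·4+1·8+3·8 = 40 | 5·8 = 40
T: 4·2+2·1+1·5+3·0 = 15 | 5·3 = 15
G: 4·5+2·0+1·5+3·0 = 25 | 5·5 = 25
E: 4·1+2·0+1·6+3·0 = 10 | 5·2 = 10
gcd(4,2,1,3,5) = 1

Coefficients: [4, 2, 1, 3, 5]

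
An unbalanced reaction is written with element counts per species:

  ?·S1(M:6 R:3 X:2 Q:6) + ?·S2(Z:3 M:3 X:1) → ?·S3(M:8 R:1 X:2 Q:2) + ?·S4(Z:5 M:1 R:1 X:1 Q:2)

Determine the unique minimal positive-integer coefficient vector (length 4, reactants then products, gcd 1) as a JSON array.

Coefficients: [2, 5, 3, 3]

Z: 2·0+5·3 = 15 | 3·0+3·5 = 15
M: 2·6+5·3 = 27 | 3·8+3·1 = 27
R: 2·3+5·0 = 6 | 3·1+3·1 = 6
X: 2·2+5·1 = 9 | 3·2+3·1 = 9
Q: 2·6+5·0 = 12 | 3·2+3·2 = 12
gcd(2,5,3,3) = 1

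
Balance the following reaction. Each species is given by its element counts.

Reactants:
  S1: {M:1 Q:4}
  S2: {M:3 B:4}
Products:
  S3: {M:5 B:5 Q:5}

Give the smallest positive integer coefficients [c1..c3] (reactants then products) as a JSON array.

M: 5·1+5·3 = 20 | 4·5 = 20
B: 5·0+5·4 = 20 | 4·5 = 20
Q: 5·4+5·0 = 20 | 4·5 = 20
gcd(5,5,4) = 1

Coefficients: [5, 5, 4]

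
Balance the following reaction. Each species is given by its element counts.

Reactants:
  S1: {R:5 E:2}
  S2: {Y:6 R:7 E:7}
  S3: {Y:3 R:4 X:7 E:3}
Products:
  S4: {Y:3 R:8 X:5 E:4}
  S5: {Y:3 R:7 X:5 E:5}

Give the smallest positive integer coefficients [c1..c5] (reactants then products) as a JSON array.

Y: 5·0+1·6+5·3 = 21 | 3·3+4·3 = 21
R: 5·5+1·7+5·4 = 52 | 3·8+4·7 = 52
X: 5·0+1·0+5·7 = 35 | 3·5+4·5 = 35
E: 5·2+1·7+5·3 = 32 | 3·4+4·5 = 32
gcd(5,1,5,3,4) = 1

Coefficients: [5, 1, 5, 3, 4]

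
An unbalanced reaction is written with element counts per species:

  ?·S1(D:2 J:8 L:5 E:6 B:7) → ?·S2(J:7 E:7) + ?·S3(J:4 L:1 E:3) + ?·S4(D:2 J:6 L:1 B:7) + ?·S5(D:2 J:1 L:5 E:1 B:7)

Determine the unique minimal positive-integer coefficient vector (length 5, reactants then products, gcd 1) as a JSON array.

D: 5·2 = 10 | 2·0+4·0+1·2+4·2 = 10
J: 5·8 = 40 | 2·7+4·4+1·6+4·1 = 40
L: 5·5 = 25 | 2·0+4·1+1·1+4·5 = 25
E: 5·6 = 30 | 2·7+4·3+1·0+4·1 = 30
B: 5·7 = 35 | 2·0+4·0+1·7+4·7 = 35
gcd(5,2,4,1,4) = 1

Coefficients: [5, 2, 4, 1, 4]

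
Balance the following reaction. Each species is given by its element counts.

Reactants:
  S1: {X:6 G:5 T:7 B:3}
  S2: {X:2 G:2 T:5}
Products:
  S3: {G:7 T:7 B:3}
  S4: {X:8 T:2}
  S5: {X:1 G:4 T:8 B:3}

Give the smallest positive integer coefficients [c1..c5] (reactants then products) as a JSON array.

X: 5·6+2·2 = 34 | 3·0+4·8+2·1 = 34
G: 5·5+2·2 = 29 | 3·7+4·0+2·4 = 29
T: 5·7+2·5 = 45 | 3·7+4·2+2·8 = 45
B: 5·3+2·0 = 15 | 3·3+4·0+2·3 = 15
gcd(5,2,3,4,2) = 1

Coefficients: [5, 2, 3, 4, 2]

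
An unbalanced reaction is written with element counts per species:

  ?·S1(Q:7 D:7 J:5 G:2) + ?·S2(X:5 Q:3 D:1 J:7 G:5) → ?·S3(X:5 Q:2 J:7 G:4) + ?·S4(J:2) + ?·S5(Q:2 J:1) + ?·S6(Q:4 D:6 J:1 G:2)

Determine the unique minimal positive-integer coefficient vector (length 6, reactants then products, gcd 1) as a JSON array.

Coefficients: [4, 2, 2, 5, 5, 5]

X: 4·0+2·5 = 10 | 2·5+5·0+5·0+5·0 = 10
Q: 4·7+2·3 = 34 | 2·2+5·0+5·2+5·4 = 34
D: 4·7+2·1 = 30 | 2·0+5·0+5·0+5·6 = 30
J: 4·5+2·7 = 34 | 2·7+5·2+5·1+5·1 = 34
G: 4·2+2·5 = 18 | 2·4+5·0+5·0+5·2 = 18
gcd(4,2,2,5,5,5) = 1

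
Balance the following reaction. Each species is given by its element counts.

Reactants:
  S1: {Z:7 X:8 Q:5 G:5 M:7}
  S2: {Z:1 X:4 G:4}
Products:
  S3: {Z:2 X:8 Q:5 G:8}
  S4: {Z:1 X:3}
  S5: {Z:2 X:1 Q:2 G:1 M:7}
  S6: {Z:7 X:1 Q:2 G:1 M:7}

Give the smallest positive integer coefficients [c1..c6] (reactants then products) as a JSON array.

Coefficients: [5, 1, 3, 5, 2, 3]

Z: 5·7+1·1 = 36 | 3·2+5·1+2·2+3·7 = 36
X: 5·8+1·4 = 44 | 3·8+5·3+2·1+3·1 = 44
Q: 5·5+1·0 = 25 | 3·5+5·0+2·2+3·2 = 25
G: 5·5+1·4 = 29 | 3·8+5·0+2·1+3·1 = 29
M: 5·7+1·0 = 35 | 3·0+5·0+2·7+3·7 = 35
gcd(5,1,3,5,2,3) = 1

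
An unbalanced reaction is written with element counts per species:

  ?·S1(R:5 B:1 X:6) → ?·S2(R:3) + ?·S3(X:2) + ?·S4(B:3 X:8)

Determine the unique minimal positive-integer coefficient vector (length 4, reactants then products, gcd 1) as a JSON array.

R: 3·5 = 15 | 5·3+5·0+1·0 = 15
B: 3·1 = 3 | 5·0+5·0+1·3 = 3
X: 3·6 = 18 | 5·0+5·2+1·8 = 18
gcd(3,5,5,1) = 1

Coefficients: [3, 5, 5, 1]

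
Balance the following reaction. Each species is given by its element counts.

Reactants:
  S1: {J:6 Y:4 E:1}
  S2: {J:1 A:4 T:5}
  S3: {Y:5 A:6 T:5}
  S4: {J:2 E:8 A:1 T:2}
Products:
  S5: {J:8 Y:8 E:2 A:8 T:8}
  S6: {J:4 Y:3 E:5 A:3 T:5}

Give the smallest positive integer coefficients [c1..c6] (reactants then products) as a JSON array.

J: 5·6+4·1+3·0+1·2 = 36 | 4·8+1·4 = 36
Y: 5·4+4·0+3·5+1·0 = 35 | 4·8+1·3 = 35
E: 5·1+4·0+3·0+1·8 = 13 | 4·2+1·5 = 13
A: 5·0+4·4+3·6+1·1 = 35 | 4·8+1·3 = 35
T: 5·0+4·5+3·5+1·2 = 37 | 4·8+1·5 = 37
gcd(5,4,3,1,4,1) = 1

Coefficients: [5, 4, 3, 1, 4, 1]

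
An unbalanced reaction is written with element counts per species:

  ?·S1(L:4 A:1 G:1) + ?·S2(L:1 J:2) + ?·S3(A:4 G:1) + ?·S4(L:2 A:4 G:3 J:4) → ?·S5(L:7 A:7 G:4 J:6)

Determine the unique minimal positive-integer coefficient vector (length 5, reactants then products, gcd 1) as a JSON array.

L: 4·4+6·1+3·0+3·2 = 28 | 4·7 = 28
A: 4·1+6·0+3·4+3·4 = 28 | 4·7 = 28
G: 4·1+6·0+3·1+3·3 = 16 | 4·4 = 16
J: 4·0+6·2+3·0+3·4 = 24 | 4·6 = 24
gcd(4,6,3,3,4) = 1

Coefficients: [4, 6, 3, 3, 4]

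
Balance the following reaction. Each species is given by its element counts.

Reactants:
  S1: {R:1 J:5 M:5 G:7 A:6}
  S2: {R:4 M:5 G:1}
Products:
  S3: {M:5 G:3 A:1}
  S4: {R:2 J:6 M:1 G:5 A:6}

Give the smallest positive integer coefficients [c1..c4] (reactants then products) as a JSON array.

R: 6·1+1·4 = 10 | 6·0+5·2 = 10
J: 6·5+1·0 = 30 | 6·0+5·6 = 30
M: 6·5+1·5 = 35 | 6·5+5·1 = 35
G: 6·7+1·1 = 43 | 6·3+5·5 = 43
A: 6·6+1·0 = 36 | 6·1+5·6 = 36
gcd(6,1,6,5) = 1

Coefficients: [6, 1, 6, 5]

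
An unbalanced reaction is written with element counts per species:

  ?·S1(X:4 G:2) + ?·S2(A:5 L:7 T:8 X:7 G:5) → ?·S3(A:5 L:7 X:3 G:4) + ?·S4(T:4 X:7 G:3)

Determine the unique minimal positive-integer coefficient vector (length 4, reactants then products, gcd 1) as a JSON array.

A: 5·0+2·5 = 10 | 2·5+4·0 = 10
L: 5·0+2·7 = 14 | 2·7+4·0 = 14
T: 5·0+2·8 = 16 | 2·0+4·4 = 16
X: 5·4+2·7 = 34 | 2·3+4·7 = 34
G: 5·2+2·5 = 20 | 2·4+4·3 = 20
gcd(5,2,2,4) = 1

Coefficients: [5, 2, 2, 4]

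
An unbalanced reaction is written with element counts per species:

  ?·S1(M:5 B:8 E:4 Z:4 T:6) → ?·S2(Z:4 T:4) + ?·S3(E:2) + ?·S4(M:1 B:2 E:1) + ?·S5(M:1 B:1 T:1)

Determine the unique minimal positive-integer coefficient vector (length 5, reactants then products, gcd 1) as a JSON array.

Coefficients: [2, 2, 1, 6, 4]

M: 2·5 = 10 | 2·0+1·0+6·1+4·1 = 10
B: 2·8 = 16 | 2·0+1·0+6·2+4·1 = 16
E: 2·4 = 8 | 2·0+1·2+6·1+4·0 = 8
Z: 2·4 = 8 | 2·4+1·0+6·0+4·0 = 8
T: 2·6 = 12 | 2·4+1·0+6·0+4·1 = 12
gcd(2,2,1,6,4) = 1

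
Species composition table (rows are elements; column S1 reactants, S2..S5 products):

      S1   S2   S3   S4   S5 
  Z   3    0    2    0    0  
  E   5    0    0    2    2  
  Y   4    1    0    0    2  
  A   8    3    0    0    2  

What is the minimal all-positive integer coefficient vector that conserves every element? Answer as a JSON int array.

Z: 2·3 = 6 | 4·0+3·2+3·0+2·0 = 6
E: 2·5 = 10 | 4·0+3·0+3·2+2·2 = 10
Y: 2·4 = 8 | 4·1+3·0+3·0+2·2 = 8
A: 2·8 = 16 | 4·3+3·0+3·0+2·2 = 16
gcd(2,4,3,3,2) = 1

Coefficients: [2, 4, 3, 3, 2]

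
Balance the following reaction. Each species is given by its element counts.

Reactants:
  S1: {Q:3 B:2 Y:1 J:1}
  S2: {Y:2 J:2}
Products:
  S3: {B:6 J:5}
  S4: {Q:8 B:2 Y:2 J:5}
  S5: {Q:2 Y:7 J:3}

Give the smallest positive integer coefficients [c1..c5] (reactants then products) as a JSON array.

Q: 4·3+6·0 = 12 | 1·0+1·8+2·2 = 12
B: 4·2+6·0 = 8 | 1·6+1·2+2·0 = 8
Y: 4·1+6·2 = 16 | 1·0+1·2+2·7 = 16
J: 4·1+6·2 = 16 | 1·5+1·5+2·3 = 16
gcd(4,6,1,1,2) = 1

Coefficients: [4, 6, 1, 1, 2]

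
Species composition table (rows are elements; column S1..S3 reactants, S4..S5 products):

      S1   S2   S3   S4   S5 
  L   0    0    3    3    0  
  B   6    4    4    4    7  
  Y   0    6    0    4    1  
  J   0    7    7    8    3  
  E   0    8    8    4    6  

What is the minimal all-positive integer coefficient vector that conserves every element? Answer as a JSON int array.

Coefficients: [5, 3, 3, 3, 6]

L: 5·0+3·0+3·3 = 9 | 3·3+6·0 = 9
B: 5·6+3·4+3·4 = 54 | 3·4+6·7 = 54
Y: 5·0+3·6+3·0 = 18 | 3·4+6·1 = 18
J: 5·0+3·7+3·7 = 42 | 3·8+6·3 = 42
E: 5·0+3·8+3·8 = 48 | 3·4+6·6 = 48
gcd(5,3,3,3,6) = 1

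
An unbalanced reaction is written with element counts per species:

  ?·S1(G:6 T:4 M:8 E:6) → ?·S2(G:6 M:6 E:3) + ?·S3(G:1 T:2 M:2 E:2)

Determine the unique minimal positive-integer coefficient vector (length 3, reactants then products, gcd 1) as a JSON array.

Coefficients: [3, 2, 6]

G: 3·6 = 18 | 2·6+6·1 = 18
T: 3·4 = 12 | 2·0+6·2 = 12
M: 3·8 = 24 | 2·6+6·2 = 24
E: 3·6 = 18 | 2·3+6·2 = 18
gcd(3,2,6) = 1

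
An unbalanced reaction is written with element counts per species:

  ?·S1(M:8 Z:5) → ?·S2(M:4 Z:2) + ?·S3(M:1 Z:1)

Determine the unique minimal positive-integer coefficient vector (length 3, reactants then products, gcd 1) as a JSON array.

Coefficients: [2, 3, 4]

M: 2·8 = 16 | 3·4+4·1 = 16
Z: 2·5 = 10 | 3·2+4·1 = 10
gcd(2,3,4) = 1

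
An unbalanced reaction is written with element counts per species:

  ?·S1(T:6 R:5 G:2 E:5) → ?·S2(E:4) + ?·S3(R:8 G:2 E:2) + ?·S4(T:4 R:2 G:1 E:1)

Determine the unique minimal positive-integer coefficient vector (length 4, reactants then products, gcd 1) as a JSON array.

T: 4·6 = 24 | 3·0+1·0+6·4 = 24
R: 4·5 = 20 | 3·0+1·8+6·2 = 20
G: 4·2 = 8 | 3·0+1·2+6·1 = 8
E: 4·5 = 20 | 3·4+1·2+6·1 = 20
gcd(4,3,1,6) = 1

Coefficients: [4, 3, 1, 6]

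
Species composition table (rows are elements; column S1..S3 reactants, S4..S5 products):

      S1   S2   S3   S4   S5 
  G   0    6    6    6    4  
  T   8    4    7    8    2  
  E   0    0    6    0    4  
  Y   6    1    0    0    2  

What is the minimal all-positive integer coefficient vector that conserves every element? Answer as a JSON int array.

G: 1·0+6·6+4·6 = 60 | 6·6+6·4 = 60
T: 1·8+6·4+4·7 = 60 | 6·8+6·2 = 60
E: 1·0+6·0+4·6 = 24 | 6·0+6·4 = 24
Y: 1·6+6·1+4·0 = 12 | 6·0+6·2 = 12
gcd(1,6,4,6,6) = 1

Coefficients: [1, 6, 4, 6, 6]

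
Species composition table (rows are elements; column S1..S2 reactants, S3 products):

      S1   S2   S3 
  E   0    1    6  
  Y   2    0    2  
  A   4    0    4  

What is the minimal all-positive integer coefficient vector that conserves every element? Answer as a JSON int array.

E: 1·0+6·1 = 6 | 1·6 = 6
Y: 1·2+6·0 = 2 | 1·2 = 2
A: 1·4+6·0 = 4 | 1·4 = 4
gcd(1,6,1) = 1

Coefficients: [1, 6, 1]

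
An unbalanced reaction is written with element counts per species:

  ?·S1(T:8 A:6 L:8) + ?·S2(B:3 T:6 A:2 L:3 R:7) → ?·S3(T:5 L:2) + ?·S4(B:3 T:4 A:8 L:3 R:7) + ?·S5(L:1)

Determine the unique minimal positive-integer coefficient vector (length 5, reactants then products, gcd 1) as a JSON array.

B: 1·0+1·3 = 3 | 2·0+1·3+4·0 = 3
T: 1·8+1·6 = 14 | 2·5+1·4+4·0 = 14
A: 1·6+1·2 = 8 | 2·0+1·8+4·0 = 8
L: 1·8+1·3 = 11 | 2·2+1·3+4·1 = 11
R: 1·0+1·7 = 7 | 2·0+1·7+4·0 = 7
gcd(1,1,2,1,4) = 1

Coefficients: [1, 1, 2, 1, 4]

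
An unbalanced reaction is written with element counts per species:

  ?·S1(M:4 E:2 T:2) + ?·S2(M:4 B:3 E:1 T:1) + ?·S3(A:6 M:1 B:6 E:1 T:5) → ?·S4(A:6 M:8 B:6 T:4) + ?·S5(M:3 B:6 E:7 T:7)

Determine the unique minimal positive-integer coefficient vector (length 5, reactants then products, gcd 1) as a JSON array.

Coefficients: [5, 6, 5, 5, 3]

A: 5·0+6·0+5·6 = 30 | 5·6+3·0 = 30
M: 5·4+6·4+5·1 = 49 | 5·8+3·3 = 49
B: 5·0+6·3+5·6 = 48 | 5·6+3·6 = 48
E: 5·2+6·1+5·1 = 21 | 5·0+3·7 = 21
T: 5·2+6·1+5·5 = 41 | 5·4+3·7 = 41
gcd(5,6,5,5,3) = 1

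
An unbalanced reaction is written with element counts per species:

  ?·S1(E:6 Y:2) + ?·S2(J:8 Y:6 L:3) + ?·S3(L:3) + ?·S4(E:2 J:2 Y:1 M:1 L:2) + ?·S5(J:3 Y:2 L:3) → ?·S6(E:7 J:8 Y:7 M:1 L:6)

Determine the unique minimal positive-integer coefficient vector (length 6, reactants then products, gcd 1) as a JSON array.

E: 5·6+3·0+1·0+6·2+4·0 = 42 | 6·7 = 42
J: 5·0+3·8+1·0+6·2+4·3 = 48 | 6·8 = 48
Y: 5·2+3·6+1·0+6·1+4·2 = 42 | 6·7 = 42
M: 5·0+3·0+1·0+6·1+4·0 = 6 | 6·1 = 6
L: 5·0+3·3+1·3+6·2+4·3 = 36 | 6·6 = 36
gcd(5,3,1,6,4,6) = 1

Coefficients: [5, 3, 1, 6, 4, 6]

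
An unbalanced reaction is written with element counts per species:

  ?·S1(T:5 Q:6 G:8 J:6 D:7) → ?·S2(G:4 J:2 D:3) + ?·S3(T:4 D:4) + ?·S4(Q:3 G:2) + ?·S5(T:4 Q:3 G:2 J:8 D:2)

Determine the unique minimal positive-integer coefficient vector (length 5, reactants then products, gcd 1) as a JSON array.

T: 4·5 = 20 | 4·0+3·4+6·0+2·4 = 20
Q: 4·6 = 24 | 4·0+3·0+6·3+2·3 = 24
G: 4·8 = 32 | 4·4+3·0+6·2+2·2 = 32
J: 4·6 = 24 | 4·2+3·0+6·0+2·8 = 24
D: 4·7 = 28 | 4·3+3·4+6·0+2·2 = 28
gcd(4,4,3,6,2) = 1

Coefficients: [4, 4, 3, 6, 2]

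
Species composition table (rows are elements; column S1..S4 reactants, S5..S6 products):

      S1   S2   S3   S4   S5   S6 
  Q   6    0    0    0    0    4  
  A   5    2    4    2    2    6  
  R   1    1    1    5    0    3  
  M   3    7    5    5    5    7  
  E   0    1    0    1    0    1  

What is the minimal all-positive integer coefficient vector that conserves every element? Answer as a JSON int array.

Coefficients: [4, 5, 4, 1, 6, 6]

Q: 4·6+5·0+4·0+1·0 = 24 | 6·0+6·4 = 24
A: 4·5+5·2+4·4+1·2 = 48 | 6·2+6·6 = 48
R: 4·1+5·1+4·1+1·5 = 18 | 6·0+6·3 = 18
M: 4·3+5·7+4·5+1·5 = 72 | 6·5+6·7 = 72
E: 4·0+5·1+4·0+1·1 = 6 | 6·0+6·1 = 6
gcd(4,5,4,1,6,6) = 1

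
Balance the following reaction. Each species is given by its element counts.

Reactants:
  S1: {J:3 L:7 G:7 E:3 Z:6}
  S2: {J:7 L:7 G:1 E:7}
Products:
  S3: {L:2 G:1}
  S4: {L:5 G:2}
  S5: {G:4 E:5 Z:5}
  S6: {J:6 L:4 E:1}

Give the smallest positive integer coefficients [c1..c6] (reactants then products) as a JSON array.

J: 5·3+3·7 = 36 | 6·0+4·0+6·0+6·6 = 36
L: 5·7+3·7 = 56 | 6·2+4·5+6·0+6·4 = 56
G: 5·7+3·1 = 38 | 6·1+4·2+6·4+6·0 = 38
E: 5·3+3·7 = 36 | 6·0+4·0+6·5+6·1 = 36
Z: 5·6+3·0 = 30 | 6·0+4·0+6·5+6·0 = 30
gcd(5,3,6,4,6,6) = 1

Coefficients: [5, 3, 6, 4, 6, 6]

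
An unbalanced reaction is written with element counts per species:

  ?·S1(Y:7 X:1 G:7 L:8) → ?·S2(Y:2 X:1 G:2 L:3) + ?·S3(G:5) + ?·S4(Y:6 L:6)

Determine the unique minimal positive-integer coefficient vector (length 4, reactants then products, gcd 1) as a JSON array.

Y: 6·7 = 42 | 6·2+6·0+5·6 = 42
X: 6·1 = 6 | 6·1+6·0+5·0 = 6
G: 6·7 = 42 | 6·2+6·5+5·0 = 42
L: 6·8 = 48 | 6·3+6·0+5·6 = 48
gcd(6,6,6,5) = 1

Coefficients: [6, 6, 6, 5]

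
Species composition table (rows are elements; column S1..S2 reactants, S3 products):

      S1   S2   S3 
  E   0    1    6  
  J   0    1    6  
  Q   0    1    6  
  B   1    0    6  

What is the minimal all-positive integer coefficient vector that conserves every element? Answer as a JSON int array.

Coefficients: [6, 6, 1]

E: 6·0+6·1 = 6 | 1·6 = 6
J: 6·0+6·1 = 6 | 1·6 = 6
Q: 6·0+6·1 = 6 | 1·6 = 6
B: 6·1+6·0 = 6 | 1·6 = 6
gcd(6,6,1) = 1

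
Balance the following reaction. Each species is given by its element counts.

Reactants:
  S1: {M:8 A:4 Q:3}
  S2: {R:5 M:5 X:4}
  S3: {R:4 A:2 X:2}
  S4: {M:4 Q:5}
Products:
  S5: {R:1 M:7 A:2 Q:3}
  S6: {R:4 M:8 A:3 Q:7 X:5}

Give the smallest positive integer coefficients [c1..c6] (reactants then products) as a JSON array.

Coefficients: [4, 2, 1, 4, 6, 2]

R: 4·0+2·5+1·4+4·0 = 14 | 6·1+2·4 = 14
M: 4·8+2·5+1·0+4·4 = 58 | 6·7+2·8 = 58
A: 4·4+2·0+1·2+4·0 = 18 | 6·2+2·3 = 18
Q: 4·3+2·0+1·0+4·5 = 32 | 6·3+2·7 = 32
X: 4·0+2·4+1·2+4·0 = 10 | 6·0+2·5 = 10
gcd(4,2,1,4,6,2) = 1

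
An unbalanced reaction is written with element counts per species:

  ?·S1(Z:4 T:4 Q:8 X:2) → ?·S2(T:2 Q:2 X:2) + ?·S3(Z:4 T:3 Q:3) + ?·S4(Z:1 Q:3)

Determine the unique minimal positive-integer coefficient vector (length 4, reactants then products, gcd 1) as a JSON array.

Z: 3·4 = 12 | 3·0+2·4+4·1 = 12
T: 3·4 = 12 | 3·2+2·3+4·0 = 12
Q: 3·8 = 24 | 3·2+2·3+4·3 = 24
X: 3·2 = 6 | 3·2+2·0+4·0 = 6
gcd(3,3,2,4) = 1

Coefficients: [3, 3, 2, 4]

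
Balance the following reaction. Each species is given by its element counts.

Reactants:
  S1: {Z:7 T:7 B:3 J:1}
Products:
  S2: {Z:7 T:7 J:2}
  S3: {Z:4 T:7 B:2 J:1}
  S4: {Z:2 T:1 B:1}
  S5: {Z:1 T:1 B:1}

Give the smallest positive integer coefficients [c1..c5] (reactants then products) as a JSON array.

Coefficients: [3, 1, 1, 3, 4]

Z: 3·7 = 21 | 1·7+1·4+3·2+4·1 = 21
T: 3·7 = 21 | 1·7+1·7+3·1+4·1 = 21
B: 3·3 = 9 | 1·0+1·2+3·1+4·1 = 9
J: 3·1 = 3 | 1·2+1·1+3·0+4·0 = 3
gcd(3,1,1,3,4) = 1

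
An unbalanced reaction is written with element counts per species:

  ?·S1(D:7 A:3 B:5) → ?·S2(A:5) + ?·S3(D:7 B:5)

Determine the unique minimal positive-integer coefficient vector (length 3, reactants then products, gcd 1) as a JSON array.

Coefficients: [5, 3, 5]

D: 5·7 = 35 | 3·0+5·7 = 35
A: 5·3 = 15 | 3·5+5·0 = 15
B: 5·5 = 25 | 3·0+5·5 = 25
gcd(5,3,5) = 1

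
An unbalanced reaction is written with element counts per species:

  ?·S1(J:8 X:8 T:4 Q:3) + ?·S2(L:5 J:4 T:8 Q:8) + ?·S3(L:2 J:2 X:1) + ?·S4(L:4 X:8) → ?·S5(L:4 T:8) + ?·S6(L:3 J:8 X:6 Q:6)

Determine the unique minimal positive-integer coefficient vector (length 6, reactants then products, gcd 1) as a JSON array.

Coefficients: [2, 3, 6, 1, 4, 5]

L: 2·0+3·5+6·2+1·4 = 31 | 4·4+5·3 = 31
J: 2·8+3·4+6·2+1·0 = 40 | 4·0+5·8 = 40
X: 2·8+3·0+6·1+1·8 = 30 | 4·0+5·6 = 30
T: 2·4+3·8+6·0+1·0 = 32 | 4·8+5·0 = 32
Q: 2·3+3·8+6·0+1·0 = 30 | 4·0+5·6 = 30
gcd(2,3,6,1,4,5) = 1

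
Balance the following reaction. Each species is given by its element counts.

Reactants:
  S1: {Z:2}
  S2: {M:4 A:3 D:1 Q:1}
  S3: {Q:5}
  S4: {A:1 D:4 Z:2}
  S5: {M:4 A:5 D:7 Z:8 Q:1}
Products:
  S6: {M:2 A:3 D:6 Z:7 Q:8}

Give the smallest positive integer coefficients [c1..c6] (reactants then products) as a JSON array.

M: 6·0+1·4+6·0+4·0+1·4 = 8 | 4·2 = 8
A: 6·0+1·3+6·0+4·1+1·5 = 12 | 4·3 = 12
D: 6·0+1·1+6·0+4·4+1·7 = 24 | 4·6 = 24
Z: 6·2+1·0+6·0+4·2+1·8 = 28 | 4·7 = 28
Q: 6·0+1·1+6·5+4·0+1·1 = 32 | 4·8 = 32
gcd(6,1,6,4,1,4) = 1

Coefficients: [6, 1, 6, 4, 1, 4]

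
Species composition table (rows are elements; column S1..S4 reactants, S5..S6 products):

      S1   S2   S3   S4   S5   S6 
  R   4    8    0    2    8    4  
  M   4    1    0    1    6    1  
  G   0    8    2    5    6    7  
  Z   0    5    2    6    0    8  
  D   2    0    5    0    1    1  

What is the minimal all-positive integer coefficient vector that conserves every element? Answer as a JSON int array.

Coefficients: [1, 2, 1, 6, 1, 6]

R: 1·4+2·8+1·0+6·2 = 32 | 1·8+6·4 = 32
M: 1·4+2·1+1·0+6·1 = 12 | 1·6+6·1 = 12
G: 1·0+2·8+1·2+6·5 = 48 | 1·6+6·7 = 48
Z: 1·0+2·5+1·2+6·6 = 48 | 1·0+6·8 = 48
D: 1·2+2·0+1·5+6·0 = 7 | 1·1+6·1 = 7
gcd(1,2,1,6,1,6) = 1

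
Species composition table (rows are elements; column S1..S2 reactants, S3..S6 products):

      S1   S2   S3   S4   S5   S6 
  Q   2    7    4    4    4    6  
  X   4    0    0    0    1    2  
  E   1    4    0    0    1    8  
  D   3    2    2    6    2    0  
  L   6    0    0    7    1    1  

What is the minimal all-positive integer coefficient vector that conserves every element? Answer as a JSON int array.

Q: 2·2+6·7 = 46 | 4·4+1·4+2·4+3·6 = 46
X: 2·4+6·0 = 8 | 4·0+1·0+2·1+3·2 = 8
E: 2·1+6·4 = 26 | 4·0+1·0+2·1+3·8 = 26
D: 2·3+6·2 = 18 | 4·2+1·6+2·2+3·0 = 18
L: 2·6+6·0 = 12 | 4·0+1·7+2·1+3·1 = 12
gcd(2,6,4,1,2,3) = 1

Coefficients: [2, 6, 4, 1, 2, 3]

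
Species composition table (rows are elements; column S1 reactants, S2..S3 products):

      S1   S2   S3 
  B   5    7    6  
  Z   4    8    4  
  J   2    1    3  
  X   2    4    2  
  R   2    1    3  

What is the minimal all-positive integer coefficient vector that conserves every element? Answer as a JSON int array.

B: 5·5 = 25 | 1·7+3·6 = 25
Z: 5·4 = 20 | 1·8+3·4 = 20
J: 5·2 = 10 | 1·1+3·3 = 10
X: 5·2 = 10 | 1·4+3·2 = 10
R: 5·2 = 10 | 1·1+3·3 = 10
gcd(5,1,3) = 1

Coefficients: [5, 1, 3]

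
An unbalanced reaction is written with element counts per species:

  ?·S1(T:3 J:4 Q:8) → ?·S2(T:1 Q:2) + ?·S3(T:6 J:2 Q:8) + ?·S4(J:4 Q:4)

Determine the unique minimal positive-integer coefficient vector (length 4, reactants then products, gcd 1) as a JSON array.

Coefficients: [6, 6, 2, 5]

T: 6·3 = 18 | 6·1+2·6+5·0 = 18
J: 6·4 = 24 | 6·0+2·2+5·4 = 24
Q: 6·8 = 48 | 6·2+2·8+5·4 = 48
gcd(6,6,2,5) = 1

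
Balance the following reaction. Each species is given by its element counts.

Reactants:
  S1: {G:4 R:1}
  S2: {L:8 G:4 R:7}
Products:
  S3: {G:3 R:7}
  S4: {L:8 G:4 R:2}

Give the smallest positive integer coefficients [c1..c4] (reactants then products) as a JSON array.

L: 3·0+5·8 = 40 | 4·0+5·8 = 40
G: 3·4+5·4 = 32 | 4·3+5·4 = 32
R: 3·1+5·7 = 38 | 4·7+5·2 = 38
gcd(3,5,4,5) = 1

Coefficients: [3, 5, 4, 5]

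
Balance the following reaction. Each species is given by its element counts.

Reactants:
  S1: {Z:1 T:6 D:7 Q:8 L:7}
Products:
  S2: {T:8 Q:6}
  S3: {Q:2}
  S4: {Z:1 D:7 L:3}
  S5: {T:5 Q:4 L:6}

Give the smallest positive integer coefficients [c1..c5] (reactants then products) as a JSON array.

Coefficients: [3, 1, 5, 3, 2]

Z: 3·1 = 3 | 1·0+5·0+3·1+2·0 = 3
T: 3·6 = 18 | 1·8+5·0+3·0+2·5 = 18
D: 3·7 = 21 | 1·0+5·0+3·7+2·0 = 21
Q: 3·8 = 24 | 1·6+5·2+3·0+2·4 = 24
L: 3·7 = 21 | 1·0+5·0+3·3+2·6 = 21
gcd(3,1,5,3,2) = 1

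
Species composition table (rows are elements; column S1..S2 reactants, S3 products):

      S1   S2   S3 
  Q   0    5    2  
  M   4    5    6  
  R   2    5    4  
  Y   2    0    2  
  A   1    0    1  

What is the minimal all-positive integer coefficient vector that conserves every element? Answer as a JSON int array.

Coefficients: [5, 2, 5]

Q: 5·0+2·5 = 10 | 5·2 = 10
M: 5·4+2·5 = 30 | 5·6 = 30
R: 5·2+2·5 = 20 | 5·4 = 20
Y: 5·2+2·0 = 10 | 5·2 = 10
A: 5·1+2·0 = 5 | 5·1 = 5
gcd(5,2,5) = 1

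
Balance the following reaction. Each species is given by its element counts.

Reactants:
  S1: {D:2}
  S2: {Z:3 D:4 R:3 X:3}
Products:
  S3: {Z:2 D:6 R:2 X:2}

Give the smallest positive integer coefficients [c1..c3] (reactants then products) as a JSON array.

Z: 5·0+2·3 = 6 | 3·2 = 6
D: 5·2+2·4 = 18 | 3·6 = 18
R: 5·0+2·3 = 6 | 3·2 = 6
X: 5·0+2·3 = 6 | 3·2 = 6
gcd(5,2,3) = 1

Coefficients: [5, 2, 3]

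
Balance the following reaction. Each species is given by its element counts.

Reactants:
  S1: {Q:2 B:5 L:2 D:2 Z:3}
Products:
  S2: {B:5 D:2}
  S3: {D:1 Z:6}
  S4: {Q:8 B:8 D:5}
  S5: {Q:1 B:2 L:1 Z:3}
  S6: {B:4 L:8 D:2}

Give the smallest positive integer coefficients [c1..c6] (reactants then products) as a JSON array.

Coefficients: [6, 2, 1, 1, 4, 1]

Q: 6·2 = 12 | 2·0+1·0+1·8+4·1+1·0 = 12
B: 6·5 = 30 | 2·5+1·0+1·8+4·2+1·4 = 30
L: 6·2 = 12 | 2·0+1·0+1·0+4·1+1·8 = 12
D: 6·2 = 12 | 2·2+1·1+1·5+4·0+1·2 = 12
Z: 6·3 = 18 | 2·0+1·6+1·0+4·3+1·0 = 18
gcd(6,2,1,1,4,1) = 1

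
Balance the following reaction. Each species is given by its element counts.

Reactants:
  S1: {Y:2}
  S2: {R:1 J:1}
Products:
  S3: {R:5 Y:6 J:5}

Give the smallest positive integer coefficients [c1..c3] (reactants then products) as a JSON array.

Coefficients: [3, 5, 1]

R: 3·0+5·1 = 5 | 1·5 = 5
Y: 3·2+5·0 = 6 | 1·6 = 6
J: 3·0+5·1 = 5 | 1·5 = 5
gcd(3,5,1) = 1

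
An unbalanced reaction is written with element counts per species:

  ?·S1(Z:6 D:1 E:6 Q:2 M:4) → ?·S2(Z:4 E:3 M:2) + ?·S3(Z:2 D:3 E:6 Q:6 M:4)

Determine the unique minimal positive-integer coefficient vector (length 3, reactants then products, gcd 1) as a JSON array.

Z: 3·6 = 18 | 4·4+1·2 = 18
D: 3·1 = 3 | 4·0+1·3 = 3
E: 3·6 = 18 | 4·3+1·6 = 18
Q: 3·2 = 6 | 4·0+1·6 = 6
M: 3·4 = 12 | 4·2+1·4 = 12
gcd(3,4,1) = 1

Coefficients: [3, 4, 1]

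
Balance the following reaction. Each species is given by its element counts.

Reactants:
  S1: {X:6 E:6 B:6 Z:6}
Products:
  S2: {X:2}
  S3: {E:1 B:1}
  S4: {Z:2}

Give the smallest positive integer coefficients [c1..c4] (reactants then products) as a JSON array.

X: 1·6 = 6 | 3·2+6·0+3·0 = 6
E: 1·6 = 6 | 3·0+6·1+3·0 = 6
B: 1·6 = 6 | 3·0+6·1+3·0 = 6
Z: 1·6 = 6 | 3·0+6·0+3·2 = 6
gcd(1,3,6,3) = 1

Coefficients: [1, 3, 6, 3]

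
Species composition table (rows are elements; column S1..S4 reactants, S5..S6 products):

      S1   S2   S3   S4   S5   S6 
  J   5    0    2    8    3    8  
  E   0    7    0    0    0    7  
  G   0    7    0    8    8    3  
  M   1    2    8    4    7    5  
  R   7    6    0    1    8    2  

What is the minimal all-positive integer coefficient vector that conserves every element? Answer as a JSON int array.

J: 3·5+4·0+4·2+3·8 = 47 | 5·3+4·8 = 47
E: 3·0+4·7+4·0+3·0 = 28 | 5·0+4·7 = 28
G: 3·0+4·7+4·0+3·8 = 52 | 5·8+4·3 = 52
M: 3·1+4·2+4·8+3·4 = 55 | 5·7+4·5 = 55
R: 3·7+4·6+4·0+3·1 = 48 | 5·8+4·2 = 48
gcd(3,4,4,3,5,4) = 1

Coefficients: [3, 4, 4, 3, 5, 4]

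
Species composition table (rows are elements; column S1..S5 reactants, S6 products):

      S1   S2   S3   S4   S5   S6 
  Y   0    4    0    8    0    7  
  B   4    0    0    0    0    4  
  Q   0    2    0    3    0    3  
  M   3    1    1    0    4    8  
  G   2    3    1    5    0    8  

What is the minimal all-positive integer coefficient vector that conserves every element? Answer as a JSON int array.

Y: 4·0+3·4+5·0+2·8+3·0 = 28 | 4·7 = 28
B: 4·4+3·0+5·0+2·0+3·0 = 16 | 4·4 = 16
Q: 4·0+3·2+5·0+2·3+3·0 = 12 | 4·3 = 12
M: 4·3+3·1+5·1+2·0+3·4 = 32 | 4·8 = 32
G: 4·2+3·3+5·1+2·5+3·0 = 32 | 4·8 = 32
gcd(4,3,5,2,3,4) = 1

Coefficients: [4, 3, 5, 2, 3, 4]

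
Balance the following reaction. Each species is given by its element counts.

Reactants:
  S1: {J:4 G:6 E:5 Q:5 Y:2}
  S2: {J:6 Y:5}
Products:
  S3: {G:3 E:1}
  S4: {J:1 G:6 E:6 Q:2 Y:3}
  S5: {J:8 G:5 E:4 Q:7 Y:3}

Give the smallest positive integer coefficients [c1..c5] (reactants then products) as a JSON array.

J: 5·4+1·6 = 26 | 1·0+2·1+3·8 = 26
G: 5·6+1·0 = 30 | 1·3+2·6+3·5 = 30
E: 5·5+1·0 = 25 | 1·1+2·6+3·4 = 25
Q: 5·5+1·0 = 25 | 1·0+2·2+3·7 = 25
Y: 5·2+1·5 = 15 | 1·0+2·3+3·3 = 15
gcd(5,1,1,2,3) = 1

Coefficients: [5, 1, 1, 2, 3]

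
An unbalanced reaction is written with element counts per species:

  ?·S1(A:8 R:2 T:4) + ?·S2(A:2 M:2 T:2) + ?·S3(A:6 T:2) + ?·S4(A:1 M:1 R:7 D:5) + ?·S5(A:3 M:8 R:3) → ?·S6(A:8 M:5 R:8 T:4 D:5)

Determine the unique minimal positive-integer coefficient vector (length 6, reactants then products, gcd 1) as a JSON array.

A: 1·8+6·2+2·6+5·1+1·3 = 40 | 5·8 = 40
M: 1·0+6·2+2·0+5·1+1·8 = 25 | 5·5 = 25
R: 1·2+6·0+2·0+5·7+1·3 = 40 | 5·8 = 40
T: 1·4+6·2+2·2+5·0+1·0 = 20 | 5·4 = 20
D: 1·0+6·0+2·0+5·5+1·0 = 25 | 5·5 = 25
gcd(1,6,2,5,1,5) = 1

Coefficients: [1, 6, 2, 5, 1, 5]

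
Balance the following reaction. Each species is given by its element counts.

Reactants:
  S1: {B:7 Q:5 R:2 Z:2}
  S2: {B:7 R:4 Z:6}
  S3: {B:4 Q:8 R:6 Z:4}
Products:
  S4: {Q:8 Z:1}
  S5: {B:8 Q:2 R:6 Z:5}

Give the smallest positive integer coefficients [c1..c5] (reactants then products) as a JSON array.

B: 2·7+2·7+3·4 = 40 | 3·0+5·8 = 40
Q: 2·5+2·0+3·8 = 34 | 3·8+5·2 = 34
R: 2·2+2·4+3·6 = 30 | 3·0+5·6 = 30
Z: 2·2+2·6+3·4 = 28 | 3·1+5·5 = 28
gcd(2,2,3,3,5) = 1

Coefficients: [2, 2, 3, 3, 5]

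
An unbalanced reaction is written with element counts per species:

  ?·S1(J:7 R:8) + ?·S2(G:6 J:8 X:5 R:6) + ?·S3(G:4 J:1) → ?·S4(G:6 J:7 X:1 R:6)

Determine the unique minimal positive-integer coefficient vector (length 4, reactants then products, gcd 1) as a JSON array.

Coefficients: [3, 1, 6, 5]

G: 3·0+1·6+6·4 = 30 | 5·6 = 30
J: 3·7+1·8+6·1 = 35 | 5·7 = 35
X: 3·0+1·5+6·0 = 5 | 5·1 = 5
R: 3·8+1·6+6·0 = 30 | 5·6 = 30
gcd(3,1,6,5) = 1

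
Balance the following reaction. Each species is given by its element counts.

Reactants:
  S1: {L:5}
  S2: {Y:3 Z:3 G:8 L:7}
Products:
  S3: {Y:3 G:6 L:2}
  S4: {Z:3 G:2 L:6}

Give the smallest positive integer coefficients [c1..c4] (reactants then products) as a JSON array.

Y: 1·0+5·3 = 15 | 5·3+5·0 = 15
Z: 1·0+5·3 = 15 | 5·0+5·3 = 15
G: 1·0+5·8 = 40 | 5·6+5·2 = 40
L: 1·5+5·7 = 40 | 5·2+5·6 = 40
gcd(1,5,5,5) = 1

Coefficients: [1, 5, 5, 5]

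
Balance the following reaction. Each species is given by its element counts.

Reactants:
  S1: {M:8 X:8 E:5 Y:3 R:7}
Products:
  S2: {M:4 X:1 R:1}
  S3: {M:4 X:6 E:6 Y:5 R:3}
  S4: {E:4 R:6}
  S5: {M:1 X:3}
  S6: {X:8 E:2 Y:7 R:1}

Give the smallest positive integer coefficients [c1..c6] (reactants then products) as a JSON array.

M: 4·8 = 32 | 6·4+1·4+3·0+4·1+1·0 = 32
X: 4·8 = 32 | 6·1+1·6+3·0+4·3+1·8 = 32
E: 4·5 = 20 | 6·0+1·6+3·4+4·0+1·2 = 20
Y: 4·3 = 12 | 6·0+1·5+3·0+4·0+1·7 = 12
R: 4·7 = 28 | 6·1+1·3+3·6+4·0+1·1 = 28
gcd(4,6,1,3,4,1) = 1

Coefficients: [4, 6, 1, 3, 4, 1]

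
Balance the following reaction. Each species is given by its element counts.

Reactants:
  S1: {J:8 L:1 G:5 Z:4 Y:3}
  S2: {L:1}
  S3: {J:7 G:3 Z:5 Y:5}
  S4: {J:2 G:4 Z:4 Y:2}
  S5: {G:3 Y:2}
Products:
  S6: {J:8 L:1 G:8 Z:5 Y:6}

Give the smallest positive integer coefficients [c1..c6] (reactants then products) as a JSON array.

J: 4·8+2·0+2·7+1·2+6·0 = 48 | 6·8 = 48
L: 4·1+2·1+2·0+1·0+6·0 = 6 | 6·1 = 6
G: 4·5+2·0+2·3+1·4+6·3 = 48 | 6·8 = 48
Z: 4·4+2·0+2·5+1·4+6·0 = 30 | 6·5 = 30
Y: 4·3+2·0+2·5+1·2+6·2 = 36 | 6·6 = 36
gcd(4,2,2,1,6,6) = 1

Coefficients: [4, 2, 2, 1, 6, 6]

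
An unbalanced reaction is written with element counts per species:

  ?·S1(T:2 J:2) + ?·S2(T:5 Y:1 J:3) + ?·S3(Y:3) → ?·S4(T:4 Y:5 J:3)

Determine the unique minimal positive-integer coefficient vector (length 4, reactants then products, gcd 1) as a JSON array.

T: 3·2+2·5+6·0 = 16 | 4·4 = 16
Y: 3·0+2·1+6·3 = 20 | 4·5 = 20
J: 3·2+2·3+6·0 = 12 | 4·3 = 12
gcd(3,2,6,4) = 1

Coefficients: [3, 2, 6, 4]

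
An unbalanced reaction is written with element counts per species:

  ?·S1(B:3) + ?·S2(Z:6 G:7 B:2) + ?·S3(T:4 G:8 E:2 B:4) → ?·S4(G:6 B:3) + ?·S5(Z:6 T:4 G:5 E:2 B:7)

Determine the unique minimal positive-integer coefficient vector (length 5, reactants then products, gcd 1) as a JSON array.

Coefficients: [6, 3, 3, 5, 3]

Z: 6·0+3·6+3·0 = 18 | 5·0+3·6 = 18
T: 6·0+3·0+3·4 = 12 | 5·0+3·4 = 12
G: 6·0+3·7+3·8 = 45 | 5·6+3·5 = 45
E: 6·0+3·0+3·2 = 6 | 5·0+3·2 = 6
B: 6·3+3·2+3·4 = 36 | 5·3+3·7 = 36
gcd(6,3,3,5,3) = 1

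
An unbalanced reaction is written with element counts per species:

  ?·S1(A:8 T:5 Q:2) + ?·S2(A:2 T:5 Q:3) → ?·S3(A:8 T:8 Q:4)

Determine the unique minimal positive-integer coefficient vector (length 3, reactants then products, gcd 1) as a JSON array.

A: 4·8+4·2 = 40 | 5·8 = 40
T: 4·5+4·5 = 40 | 5·8 = 40
Q: 4·2+4·3 = 20 | 5·4 = 20
gcd(4,4,5) = 1

Coefficients: [4, 4, 5]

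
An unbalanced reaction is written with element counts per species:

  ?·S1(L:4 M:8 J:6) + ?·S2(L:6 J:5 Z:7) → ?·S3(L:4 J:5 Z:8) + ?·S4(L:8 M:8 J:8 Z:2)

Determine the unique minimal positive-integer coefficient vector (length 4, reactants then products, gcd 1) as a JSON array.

L: 5·4+6·6 = 56 | 4·4+5·8 = 56
M: 5·8+6·0 = 40 | 4·0+5·8 = 40
J: 5·6+6·5 = 60 | 4·5+5·8 = 60
Z: 5·0+6·7 = 42 | 4·8+5·2 = 42
gcd(5,6,4,5) = 1

Coefficients: [5, 6, 4, 5]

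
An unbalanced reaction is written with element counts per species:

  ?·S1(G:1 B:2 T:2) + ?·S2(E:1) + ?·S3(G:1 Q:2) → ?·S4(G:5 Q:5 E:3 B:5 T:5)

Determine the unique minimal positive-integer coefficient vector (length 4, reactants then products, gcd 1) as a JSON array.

G: 5·1+6·0+5·1 = 10 | 2·5 = 10
Q: 5·0+6·0+5·2 = 10 | 2·5 = 10
E: 5·0+6·1+5·0 = 6 | 2·3 = 6
B: 5·2+6·0+5·0 = 10 | 2·5 = 10
T: 5·2+6·0+5·0 = 10 | 2·5 = 10
gcd(5,6,5,2) = 1

Coefficients: [5, 6, 5, 2]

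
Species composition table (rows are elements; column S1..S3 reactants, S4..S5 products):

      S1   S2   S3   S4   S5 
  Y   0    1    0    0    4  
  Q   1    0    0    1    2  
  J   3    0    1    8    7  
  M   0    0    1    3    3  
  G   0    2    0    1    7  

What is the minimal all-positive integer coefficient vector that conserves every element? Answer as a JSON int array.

Coefficients: [3, 4, 6, 1, 1]

Y: 3·0+4·1+6·0 = 4 | 1·0+1·4 = 4
Q: 3·1+4·0+6·0 = 3 | 1·1+1·2 = 3
J: 3·3+4·0+6·1 = 15 | 1·8+1·7 = 15
M: 3·0+4·0+6·1 = 6 | 1·3+1·3 = 6
G: 3·0+4·2+6·0 = 8 | 1·1+1·7 = 8
gcd(3,4,6,1,1) = 1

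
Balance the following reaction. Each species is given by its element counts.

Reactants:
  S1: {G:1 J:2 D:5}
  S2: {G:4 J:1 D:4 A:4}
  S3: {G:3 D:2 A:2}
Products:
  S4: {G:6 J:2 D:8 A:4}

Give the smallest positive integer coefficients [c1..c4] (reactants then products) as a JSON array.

Coefficients: [4, 2, 6, 5]

G: 4·1+2·4+6·3 = 30 | 5·6 = 30
J: 4·2+2·1+6·0 = 10 | 5·2 = 10
D: 4·5+2·4+6·2 = 40 | 5·8 = 40
A: 4·0+2·4+6·2 = 20 | 5·4 = 20
gcd(4,2,6,5) = 1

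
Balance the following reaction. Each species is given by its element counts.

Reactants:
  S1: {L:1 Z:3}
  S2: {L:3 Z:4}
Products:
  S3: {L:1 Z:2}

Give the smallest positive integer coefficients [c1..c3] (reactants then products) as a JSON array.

Coefficients: [2, 1, 5]

L: 2·1+1·3 = 5 | 5·1 = 5
Z: 2·3+1·4 = 10 | 5·2 = 10
gcd(2,1,5) = 1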